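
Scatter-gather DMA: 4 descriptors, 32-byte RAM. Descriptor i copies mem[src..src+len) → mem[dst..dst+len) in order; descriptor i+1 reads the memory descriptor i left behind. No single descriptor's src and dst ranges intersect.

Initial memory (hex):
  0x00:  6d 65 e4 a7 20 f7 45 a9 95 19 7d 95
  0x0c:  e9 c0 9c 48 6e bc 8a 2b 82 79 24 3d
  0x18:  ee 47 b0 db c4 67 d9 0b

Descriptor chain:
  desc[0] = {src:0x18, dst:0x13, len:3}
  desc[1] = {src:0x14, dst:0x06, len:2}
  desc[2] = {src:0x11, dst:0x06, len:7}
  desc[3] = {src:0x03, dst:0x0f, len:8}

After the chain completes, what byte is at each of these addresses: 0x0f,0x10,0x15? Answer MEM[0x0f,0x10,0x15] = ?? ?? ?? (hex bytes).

[0] 0x18->0x13 len=3 : ee 47 b0
[1] 0x14->0x06 len=2 : 47 b0
[2] 0x11->0x06 len=7 : bc 8a ee 47 b0 24 3d
[3] 0x03->0x0f len=8 : a7 20 f7 bc 8a ee 47 b0
query mem[0x0f]=0xa7, mem[0x10]=0x20, mem[0x15]=0x47

MEM[0x0f,0x10,0x15] = a7 20 47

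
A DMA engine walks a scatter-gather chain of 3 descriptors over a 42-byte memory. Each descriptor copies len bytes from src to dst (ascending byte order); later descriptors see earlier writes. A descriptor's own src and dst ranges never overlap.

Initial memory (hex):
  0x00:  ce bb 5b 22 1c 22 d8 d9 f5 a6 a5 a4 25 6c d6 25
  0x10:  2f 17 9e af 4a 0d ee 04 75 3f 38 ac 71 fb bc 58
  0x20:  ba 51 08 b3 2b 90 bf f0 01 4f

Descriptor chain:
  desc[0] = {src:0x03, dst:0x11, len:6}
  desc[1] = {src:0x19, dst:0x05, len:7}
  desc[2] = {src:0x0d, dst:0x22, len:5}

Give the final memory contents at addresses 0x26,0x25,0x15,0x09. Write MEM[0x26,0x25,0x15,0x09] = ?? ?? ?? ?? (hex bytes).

[0] 0x03->0x11 len=6 : 22 1c 22 d8 d9 f5
[1] 0x19->0x05 len=7 : 3f 38 ac 71 fb bc 58
[2] 0x0d->0x22 len=5 : 6c d6 25 2f 22
query mem[0x26]=0x22, mem[0x25]=0x2f, mem[0x15]=0xd9, mem[0x09]=0xfb

MEM[0x26,0x25,0x15,0x09] = 22 2f d9 fb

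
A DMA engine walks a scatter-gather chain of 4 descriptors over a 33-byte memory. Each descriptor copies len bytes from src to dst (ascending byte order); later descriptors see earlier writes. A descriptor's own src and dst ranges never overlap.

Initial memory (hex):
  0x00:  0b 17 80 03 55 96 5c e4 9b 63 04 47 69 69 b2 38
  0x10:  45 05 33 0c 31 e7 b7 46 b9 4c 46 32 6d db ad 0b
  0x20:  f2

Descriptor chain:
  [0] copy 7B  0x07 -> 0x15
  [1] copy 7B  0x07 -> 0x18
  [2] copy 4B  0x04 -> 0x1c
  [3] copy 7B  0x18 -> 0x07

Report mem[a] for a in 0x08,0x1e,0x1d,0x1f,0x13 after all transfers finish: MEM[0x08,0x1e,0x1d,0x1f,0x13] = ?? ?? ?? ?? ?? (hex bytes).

MEM[0x08,0x1e,0x1d,0x1f,0x13] = 9b 5c 96 e4 0c

#0 dst[0x15+7] := {0xe4,0x9b,0x63,0x04,0x47,0x69,0x69}
#1 dst[0x18+7] := {0xe4,0x9b,0x63,0x04,0x47,0x69,0x69}
#2 dst[0x1c+4] := {0x55,0x96,0x5c,0xe4}
#3 dst[0x07+7] := {0xe4,0x9b,0x63,0x04,0x55,0x96,0x5c}
query mem[0x08]=0x9b, mem[0x1e]=0x5c, mem[0x1d]=0x96, mem[0x1f]=0xe4, mem[0x13]=0x0c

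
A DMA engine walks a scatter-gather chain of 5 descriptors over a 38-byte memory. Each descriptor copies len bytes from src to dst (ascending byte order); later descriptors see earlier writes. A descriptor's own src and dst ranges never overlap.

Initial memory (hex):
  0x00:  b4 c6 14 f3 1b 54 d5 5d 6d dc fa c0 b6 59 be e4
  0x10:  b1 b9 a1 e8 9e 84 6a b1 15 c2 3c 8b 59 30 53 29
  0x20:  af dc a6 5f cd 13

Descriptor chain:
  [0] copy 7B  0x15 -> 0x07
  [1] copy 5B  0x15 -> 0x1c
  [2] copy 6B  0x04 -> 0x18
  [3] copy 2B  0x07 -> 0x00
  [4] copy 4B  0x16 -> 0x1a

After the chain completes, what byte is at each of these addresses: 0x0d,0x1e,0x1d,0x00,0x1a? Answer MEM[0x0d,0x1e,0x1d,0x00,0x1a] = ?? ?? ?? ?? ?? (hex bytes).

  after D0: wrote 7B at 0x07 = 846ab115c23c8b
  after D1: wrote 5B at 0x1c = 846ab115c2
  after D2: wrote 6B at 0x18 = 1b54d5846ab1
  after D3: wrote 2B at 0x00 = 846a
  after D4: wrote 4B at 0x1a = 6ab11b54
query mem[0x0d]=0x8b, mem[0x1e]=0xb1, mem[0x1d]=0x54, mem[0x00]=0x84, mem[0x1a]=0x6a

MEM[0x0d,0x1e,0x1d,0x00,0x1a] = 8b b1 54 84 6a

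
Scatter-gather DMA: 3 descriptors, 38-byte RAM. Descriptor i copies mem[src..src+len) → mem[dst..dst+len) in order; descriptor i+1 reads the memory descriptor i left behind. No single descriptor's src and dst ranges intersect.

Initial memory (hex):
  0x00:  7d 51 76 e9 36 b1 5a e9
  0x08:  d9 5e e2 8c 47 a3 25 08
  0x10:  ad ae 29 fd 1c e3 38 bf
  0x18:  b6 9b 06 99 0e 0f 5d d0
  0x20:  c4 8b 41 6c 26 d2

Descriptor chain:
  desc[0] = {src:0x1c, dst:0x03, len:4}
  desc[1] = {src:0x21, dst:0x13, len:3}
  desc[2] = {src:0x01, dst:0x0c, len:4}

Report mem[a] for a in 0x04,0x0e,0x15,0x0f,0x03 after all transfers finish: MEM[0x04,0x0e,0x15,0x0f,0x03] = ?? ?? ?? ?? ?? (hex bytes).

MEM[0x04,0x0e,0x15,0x0f,0x03] = 0f 0e 6c 0f 0e

D0: mem[0x03..0x06] <- [0e 0f 5d d0]
D1: mem[0x13..0x15] <- [8b 41 6c]
D2: mem[0x0c..0x0f] <- [51 76 0e 0f]
query mem[0x04]=0x0f, mem[0x0e]=0x0e, mem[0x15]=0x6c, mem[0x0f]=0x0f, mem[0x03]=0x0e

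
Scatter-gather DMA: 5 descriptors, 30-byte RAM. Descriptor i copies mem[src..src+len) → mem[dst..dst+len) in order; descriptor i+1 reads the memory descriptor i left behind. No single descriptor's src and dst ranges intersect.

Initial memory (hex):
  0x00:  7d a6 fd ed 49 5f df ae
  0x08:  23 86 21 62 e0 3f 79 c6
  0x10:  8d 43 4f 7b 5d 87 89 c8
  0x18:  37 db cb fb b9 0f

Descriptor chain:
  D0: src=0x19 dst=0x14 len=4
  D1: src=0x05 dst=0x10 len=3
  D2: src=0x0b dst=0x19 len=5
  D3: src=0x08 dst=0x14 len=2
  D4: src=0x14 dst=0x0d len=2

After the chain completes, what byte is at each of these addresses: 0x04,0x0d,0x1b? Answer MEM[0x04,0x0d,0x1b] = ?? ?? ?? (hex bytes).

MEM[0x04,0x0d,0x1b] = 49 23 3f

[0] 0x19->0x14 len=4 : db cb fb b9
[1] 0x05->0x10 len=3 : 5f df ae
[2] 0x0b->0x19 len=5 : 62 e0 3f 79 c6
[3] 0x08->0x14 len=2 : 23 86
[4] 0x14->0x0d len=2 : 23 86
query mem[0x04]=0x49, mem[0x0d]=0x23, mem[0x1b]=0x3f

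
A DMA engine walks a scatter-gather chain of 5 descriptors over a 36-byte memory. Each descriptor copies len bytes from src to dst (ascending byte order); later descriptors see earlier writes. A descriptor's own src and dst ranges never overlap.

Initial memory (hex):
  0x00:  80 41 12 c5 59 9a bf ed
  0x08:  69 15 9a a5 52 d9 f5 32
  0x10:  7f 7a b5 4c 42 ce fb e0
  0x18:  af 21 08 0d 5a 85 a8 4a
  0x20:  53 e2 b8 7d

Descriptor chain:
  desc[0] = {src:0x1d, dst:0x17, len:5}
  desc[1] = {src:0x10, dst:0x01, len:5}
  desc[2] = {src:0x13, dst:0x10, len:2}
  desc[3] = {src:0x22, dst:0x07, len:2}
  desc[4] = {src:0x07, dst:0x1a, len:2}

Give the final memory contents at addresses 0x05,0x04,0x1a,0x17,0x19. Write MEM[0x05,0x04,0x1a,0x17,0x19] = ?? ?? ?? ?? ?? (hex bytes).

MEM[0x05,0x04,0x1a,0x17,0x19] = 42 4c b8 85 4a

#0 dst[0x17+5] := {0x85,0xa8,0x4a,0x53,0xe2}
#1 dst[0x01+5] := {0x7f,0x7a,0xb5,0x4c,0x42}
#2 dst[0x10+2] := {0x4c,0x42}
#3 dst[0x07+2] := {0xb8,0x7d}
#4 dst[0x1a+2] := {0xb8,0x7d}
query mem[0x05]=0x42, mem[0x04]=0x4c, mem[0x1a]=0xb8, mem[0x17]=0x85, mem[0x19]=0x4a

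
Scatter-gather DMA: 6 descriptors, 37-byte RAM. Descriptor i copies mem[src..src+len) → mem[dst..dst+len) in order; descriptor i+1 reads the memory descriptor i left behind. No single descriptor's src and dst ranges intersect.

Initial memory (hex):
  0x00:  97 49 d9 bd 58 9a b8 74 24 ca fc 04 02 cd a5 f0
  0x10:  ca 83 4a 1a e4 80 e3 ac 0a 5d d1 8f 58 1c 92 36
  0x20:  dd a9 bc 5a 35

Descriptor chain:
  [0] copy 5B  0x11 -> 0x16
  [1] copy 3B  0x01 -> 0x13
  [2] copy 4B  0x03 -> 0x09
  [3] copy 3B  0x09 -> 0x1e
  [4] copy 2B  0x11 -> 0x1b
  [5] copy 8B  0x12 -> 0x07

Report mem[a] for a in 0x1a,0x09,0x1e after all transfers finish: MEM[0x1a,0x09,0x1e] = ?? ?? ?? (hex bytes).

  after D0: wrote 5B at 0x16 = 834a1ae480
  after D1: wrote 3B at 0x13 = 49d9bd
  after D2: wrote 4B at 0x09 = bd589ab8
  after D3: wrote 3B at 0x1e = bd589a
  after D4: wrote 2B at 0x1b = 834a
  after D5: wrote 8B at 0x07 = 4a49d9bd834a1ae4
query mem[0x1a]=0x80, mem[0x09]=0xd9, mem[0x1e]=0xbd

MEM[0x1a,0x09,0x1e] = 80 d9 bd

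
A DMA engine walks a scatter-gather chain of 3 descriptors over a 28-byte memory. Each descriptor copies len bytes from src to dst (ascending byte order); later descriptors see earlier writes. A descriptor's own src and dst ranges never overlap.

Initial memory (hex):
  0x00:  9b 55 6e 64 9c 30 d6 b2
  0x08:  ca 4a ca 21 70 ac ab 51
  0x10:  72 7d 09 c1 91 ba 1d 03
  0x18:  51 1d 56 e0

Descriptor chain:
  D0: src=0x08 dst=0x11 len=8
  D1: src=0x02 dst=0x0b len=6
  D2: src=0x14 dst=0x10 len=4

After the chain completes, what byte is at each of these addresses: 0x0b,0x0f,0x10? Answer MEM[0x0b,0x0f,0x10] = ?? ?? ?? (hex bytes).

MEM[0x0b,0x0f,0x10] = 6e d6 21

#0 dst[0x11+8] := {0xca,0x4a,0xca,0x21,0x70,0xac,0xab,0x51}
#1 dst[0x0b+6] := {0x6e,0x64,0x9c,0x30,0xd6,0xb2}
#2 dst[0x10+4] := {0x21,0x70,0xac,0xab}
query mem[0x0b]=0x6e, mem[0x0f]=0xd6, mem[0x10]=0x21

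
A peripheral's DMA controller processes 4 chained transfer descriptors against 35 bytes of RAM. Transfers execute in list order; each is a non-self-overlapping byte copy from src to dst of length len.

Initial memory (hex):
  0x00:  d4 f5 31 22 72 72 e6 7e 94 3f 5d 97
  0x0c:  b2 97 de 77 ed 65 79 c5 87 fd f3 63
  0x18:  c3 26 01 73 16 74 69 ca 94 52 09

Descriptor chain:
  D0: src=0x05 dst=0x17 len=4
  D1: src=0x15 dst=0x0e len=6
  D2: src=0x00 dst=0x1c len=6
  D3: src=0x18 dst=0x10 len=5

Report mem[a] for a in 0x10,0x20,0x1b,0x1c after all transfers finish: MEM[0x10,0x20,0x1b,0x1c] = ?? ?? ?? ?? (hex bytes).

D0: mem[0x17..0x1a] <- [72 e6 7e 94]
D1: mem[0x0e..0x13] <- [fd f3 72 e6 7e 94]
D2: mem[0x1c..0x21] <- [d4 f5 31 22 72 72]
D3: mem[0x10..0x14] <- [e6 7e 94 73 d4]
query mem[0x10]=0xe6, mem[0x20]=0x72, mem[0x1b]=0x73, mem[0x1c]=0xd4

MEM[0x10,0x20,0x1b,0x1c] = e6 72 73 d4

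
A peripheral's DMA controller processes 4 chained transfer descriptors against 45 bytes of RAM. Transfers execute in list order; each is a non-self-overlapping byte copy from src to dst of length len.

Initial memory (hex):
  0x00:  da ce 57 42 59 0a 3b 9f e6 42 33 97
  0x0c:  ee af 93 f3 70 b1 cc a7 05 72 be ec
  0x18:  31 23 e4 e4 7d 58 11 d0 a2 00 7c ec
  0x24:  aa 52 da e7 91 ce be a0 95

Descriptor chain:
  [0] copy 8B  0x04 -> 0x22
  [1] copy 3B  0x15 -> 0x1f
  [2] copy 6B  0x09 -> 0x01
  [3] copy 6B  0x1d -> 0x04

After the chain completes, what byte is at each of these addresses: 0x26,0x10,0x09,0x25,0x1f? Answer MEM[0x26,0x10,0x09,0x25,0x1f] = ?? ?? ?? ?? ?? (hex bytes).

MEM[0x26,0x10,0x09,0x25,0x1f] = e6 70 59 9f 72

#0 dst[0x22+8] := {0x59,0x0a,0x3b,0x9f,0xe6,0x42,0x33,0x97}
#1 dst[0x1f+3] := {0x72,0xbe,0xec}
#2 dst[0x01+6] := {0x42,0x33,0x97,0xee,0xaf,0x93}
#3 dst[0x04+6] := {0x58,0x11,0x72,0xbe,0xec,0x59}
query mem[0x26]=0xe6, mem[0x10]=0x70, mem[0x09]=0x59, mem[0x25]=0x9f, mem[0x1f]=0x72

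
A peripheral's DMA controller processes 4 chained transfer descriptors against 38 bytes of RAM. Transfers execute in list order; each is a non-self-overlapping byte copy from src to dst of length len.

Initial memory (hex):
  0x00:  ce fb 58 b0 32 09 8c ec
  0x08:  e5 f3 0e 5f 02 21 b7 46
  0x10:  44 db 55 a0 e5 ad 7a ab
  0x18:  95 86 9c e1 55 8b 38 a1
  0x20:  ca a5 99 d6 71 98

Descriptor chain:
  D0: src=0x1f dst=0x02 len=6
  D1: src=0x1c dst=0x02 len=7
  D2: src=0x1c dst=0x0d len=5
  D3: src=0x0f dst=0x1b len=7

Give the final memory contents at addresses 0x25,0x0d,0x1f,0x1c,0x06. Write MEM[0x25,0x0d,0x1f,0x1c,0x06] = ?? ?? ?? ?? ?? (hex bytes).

MEM[0x25,0x0d,0x1f,0x1c,0x06] = 98 55 a0 a1 ca

  after D0: wrote 6B at 0x02 = a1caa599d671
  after D1: wrote 7B at 0x02 = 558b38a1caa599
  after D2: wrote 5B at 0x0d = 558b38a1ca
  after D3: wrote 7B at 0x1b = 38a1ca55a0e5ad
query mem[0x25]=0x98, mem[0x0d]=0x55, mem[0x1f]=0xa0, mem[0x1c]=0xa1, mem[0x06]=0xca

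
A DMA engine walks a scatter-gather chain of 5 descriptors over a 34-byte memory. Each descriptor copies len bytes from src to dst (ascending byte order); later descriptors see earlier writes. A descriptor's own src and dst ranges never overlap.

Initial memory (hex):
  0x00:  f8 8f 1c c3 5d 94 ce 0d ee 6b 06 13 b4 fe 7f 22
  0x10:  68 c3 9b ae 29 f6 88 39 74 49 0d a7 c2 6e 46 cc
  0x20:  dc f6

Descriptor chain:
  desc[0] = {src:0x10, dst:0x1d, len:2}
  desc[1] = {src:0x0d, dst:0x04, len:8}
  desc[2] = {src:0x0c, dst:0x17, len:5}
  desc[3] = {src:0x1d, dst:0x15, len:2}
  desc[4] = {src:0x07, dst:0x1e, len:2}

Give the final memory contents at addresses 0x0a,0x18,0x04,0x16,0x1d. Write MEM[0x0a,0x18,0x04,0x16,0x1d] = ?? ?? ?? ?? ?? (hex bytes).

#0 dst[0x1d+2] := {0x68,0xc3}
#1 dst[0x04+8] := {0xfe,0x7f,0x22,0x68,0xc3,0x9b,0xae,0x29}
#2 dst[0x17+5] := {0xb4,0xfe,0x7f,0x22,0x68}
#3 dst[0x15+2] := {0x68,0xc3}
#4 dst[0x1e+2] := {0x68,0xc3}
query mem[0x0a]=0xae, mem[0x18]=0xfe, mem[0x04]=0xfe, mem[0x16]=0xc3, mem[0x1d]=0x68

MEM[0x0a,0x18,0x04,0x16,0x1d] = ae fe fe c3 68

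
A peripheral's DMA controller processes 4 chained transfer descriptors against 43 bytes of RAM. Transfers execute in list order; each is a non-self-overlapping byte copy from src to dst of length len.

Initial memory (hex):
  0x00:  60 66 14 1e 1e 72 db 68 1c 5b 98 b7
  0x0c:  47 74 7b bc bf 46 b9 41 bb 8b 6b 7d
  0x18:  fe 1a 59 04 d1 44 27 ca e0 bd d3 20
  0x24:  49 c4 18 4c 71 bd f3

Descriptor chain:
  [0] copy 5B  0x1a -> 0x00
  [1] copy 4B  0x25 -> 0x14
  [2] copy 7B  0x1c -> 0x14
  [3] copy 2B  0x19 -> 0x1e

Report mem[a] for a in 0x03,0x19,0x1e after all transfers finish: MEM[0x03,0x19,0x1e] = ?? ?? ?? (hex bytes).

MEM[0x03,0x19,0x1e] = 44 bd bd

#0 dst[0x00+5] := {0x59,0x04,0xd1,0x44,0x27}
#1 dst[0x14+4] := {0xc4,0x18,0x4c,0x71}
#2 dst[0x14+7] := {0xd1,0x44,0x27,0xca,0xe0,0xbd,0xd3}
#3 dst[0x1e+2] := {0xbd,0xd3}
query mem[0x03]=0x44, mem[0x19]=0xbd, mem[0x1e]=0xbd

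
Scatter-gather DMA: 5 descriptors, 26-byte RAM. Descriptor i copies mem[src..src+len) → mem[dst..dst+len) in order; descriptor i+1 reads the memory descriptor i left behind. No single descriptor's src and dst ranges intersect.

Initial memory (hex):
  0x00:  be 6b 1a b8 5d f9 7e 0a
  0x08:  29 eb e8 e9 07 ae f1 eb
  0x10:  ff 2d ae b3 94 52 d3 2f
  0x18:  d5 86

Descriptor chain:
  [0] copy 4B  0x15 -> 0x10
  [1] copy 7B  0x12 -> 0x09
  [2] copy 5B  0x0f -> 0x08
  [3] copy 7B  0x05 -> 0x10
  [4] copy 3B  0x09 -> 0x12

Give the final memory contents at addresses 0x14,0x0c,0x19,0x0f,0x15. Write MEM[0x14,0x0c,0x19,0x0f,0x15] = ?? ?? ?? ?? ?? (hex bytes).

  after D0: wrote 4B at 0x10 = 52d32fd5
  after D1: wrote 7B at 0x09 = 2fd59452d32fd5
  after D2: wrote 5B at 0x08 = d552d32fd5
  after D3: wrote 7B at 0x10 = f97e0ad552d32f
  after D4: wrote 3B at 0x12 = 52d32f
query mem[0x14]=0x2f, mem[0x0c]=0xd5, mem[0x19]=0x86, mem[0x0f]=0xd5, mem[0x15]=0xd3

MEM[0x14,0x0c,0x19,0x0f,0x15] = 2f d5 86 d5 d3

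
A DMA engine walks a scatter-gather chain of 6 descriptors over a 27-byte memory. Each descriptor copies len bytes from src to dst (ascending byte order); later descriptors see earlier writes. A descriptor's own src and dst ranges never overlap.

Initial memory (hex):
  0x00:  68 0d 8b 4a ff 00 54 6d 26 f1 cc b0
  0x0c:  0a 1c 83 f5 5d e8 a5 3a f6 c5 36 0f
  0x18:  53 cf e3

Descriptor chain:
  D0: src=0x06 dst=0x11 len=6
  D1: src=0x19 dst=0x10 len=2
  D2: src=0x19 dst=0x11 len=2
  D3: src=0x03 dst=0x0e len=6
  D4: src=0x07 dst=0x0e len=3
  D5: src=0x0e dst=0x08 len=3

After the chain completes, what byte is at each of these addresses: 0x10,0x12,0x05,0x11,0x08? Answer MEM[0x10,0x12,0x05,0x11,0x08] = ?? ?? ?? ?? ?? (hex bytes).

[0] 0x06->0x11 len=6 : 54 6d 26 f1 cc b0
[1] 0x19->0x10 len=2 : cf e3
[2] 0x19->0x11 len=2 : cf e3
[3] 0x03->0x0e len=6 : 4a ff 00 54 6d 26
[4] 0x07->0x0e len=3 : 6d 26 f1
[5] 0x0e->0x08 len=3 : 6d 26 f1
query mem[0x10]=0xf1, mem[0x12]=0x6d, mem[0x05]=0x00, mem[0x11]=0x54, mem[0x08]=0x6d

MEM[0x10,0x12,0x05,0x11,0x08] = f1 6d 00 54 6d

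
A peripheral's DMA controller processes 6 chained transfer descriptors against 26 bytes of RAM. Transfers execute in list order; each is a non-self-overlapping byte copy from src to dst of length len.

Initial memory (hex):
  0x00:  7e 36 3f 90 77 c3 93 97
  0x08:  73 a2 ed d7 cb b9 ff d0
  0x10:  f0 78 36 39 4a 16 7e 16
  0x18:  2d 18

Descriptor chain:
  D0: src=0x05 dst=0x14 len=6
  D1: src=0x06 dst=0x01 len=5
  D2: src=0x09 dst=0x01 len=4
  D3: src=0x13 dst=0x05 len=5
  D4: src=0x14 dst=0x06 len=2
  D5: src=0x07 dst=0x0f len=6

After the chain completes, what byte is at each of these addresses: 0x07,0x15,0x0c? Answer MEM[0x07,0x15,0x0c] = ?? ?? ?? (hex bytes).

  after D0: wrote 6B at 0x14 = c3939773a2ed
  after D1: wrote 5B at 0x01 = 939773a2ed
  after D2: wrote 4B at 0x01 = a2edd7cb
  after D3: wrote 5B at 0x05 = 39c3939773
  after D4: wrote 2B at 0x06 = c393
  after D5: wrote 6B at 0x0f = 939773edd7cb
query mem[0x07]=0x93, mem[0x15]=0x93, mem[0x0c]=0xcb

MEM[0x07,0x15,0x0c] = 93 93 cb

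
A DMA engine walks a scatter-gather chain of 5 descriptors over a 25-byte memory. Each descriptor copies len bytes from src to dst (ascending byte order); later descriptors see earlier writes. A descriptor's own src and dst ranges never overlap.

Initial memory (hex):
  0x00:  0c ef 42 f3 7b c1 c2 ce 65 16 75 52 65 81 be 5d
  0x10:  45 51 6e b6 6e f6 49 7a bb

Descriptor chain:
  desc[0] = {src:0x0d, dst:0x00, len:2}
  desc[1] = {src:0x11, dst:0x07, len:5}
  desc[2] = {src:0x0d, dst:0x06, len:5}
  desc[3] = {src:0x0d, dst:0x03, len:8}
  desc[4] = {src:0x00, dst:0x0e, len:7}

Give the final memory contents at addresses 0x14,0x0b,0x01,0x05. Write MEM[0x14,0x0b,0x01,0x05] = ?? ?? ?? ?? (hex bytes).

[0] 0x0d->0x00 len=2 : 81 be
[1] 0x11->0x07 len=5 : 51 6e b6 6e f6
[2] 0x0d->0x06 len=5 : 81 be 5d 45 51
[3] 0x0d->0x03 len=8 : 81 be 5d 45 51 6e b6 6e
[4] 0x00->0x0e len=7 : 81 be 42 81 be 5d 45
query mem[0x14]=0x45, mem[0x0b]=0xf6, mem[0x01]=0xbe, mem[0x05]=0x5d

MEM[0x14,0x0b,0x01,0x05] = 45 f6 be 5d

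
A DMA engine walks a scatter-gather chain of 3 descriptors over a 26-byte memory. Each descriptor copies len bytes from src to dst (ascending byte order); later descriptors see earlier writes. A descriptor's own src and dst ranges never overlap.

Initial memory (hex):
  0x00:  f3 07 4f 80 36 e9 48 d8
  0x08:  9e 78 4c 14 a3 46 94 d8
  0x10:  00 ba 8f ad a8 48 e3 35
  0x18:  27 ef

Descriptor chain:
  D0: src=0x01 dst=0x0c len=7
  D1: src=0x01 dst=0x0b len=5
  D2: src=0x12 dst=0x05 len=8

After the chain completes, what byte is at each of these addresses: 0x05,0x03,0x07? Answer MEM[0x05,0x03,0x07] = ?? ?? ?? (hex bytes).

MEM[0x05,0x03,0x07] = d8 80 a8

[0] 0x01->0x0c len=7 : 07 4f 80 36 e9 48 d8
[1] 0x01->0x0b len=5 : 07 4f 80 36 e9
[2] 0x12->0x05 len=8 : d8 ad a8 48 e3 35 27 ef
query mem[0x05]=0xd8, mem[0x03]=0x80, mem[0x07]=0xa8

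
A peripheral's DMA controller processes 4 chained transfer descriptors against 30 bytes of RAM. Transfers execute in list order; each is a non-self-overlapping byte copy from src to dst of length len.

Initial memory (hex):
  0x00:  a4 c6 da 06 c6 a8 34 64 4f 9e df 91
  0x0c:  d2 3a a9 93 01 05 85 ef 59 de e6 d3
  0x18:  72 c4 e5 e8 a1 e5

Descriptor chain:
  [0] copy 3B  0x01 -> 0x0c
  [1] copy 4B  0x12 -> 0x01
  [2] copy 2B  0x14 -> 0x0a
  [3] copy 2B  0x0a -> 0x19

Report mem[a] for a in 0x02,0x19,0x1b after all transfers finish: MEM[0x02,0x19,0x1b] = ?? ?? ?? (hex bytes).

MEM[0x02,0x19,0x1b] = ef 59 e8

D0: mem[0x0c..0x0e] <- [c6 da 06]
D1: mem[0x01..0x04] <- [85 ef 59 de]
D2: mem[0x0a..0x0b] <- [59 de]
D3: mem[0x19..0x1a] <- [59 de]
query mem[0x02]=0xef, mem[0x19]=0x59, mem[0x1b]=0xe8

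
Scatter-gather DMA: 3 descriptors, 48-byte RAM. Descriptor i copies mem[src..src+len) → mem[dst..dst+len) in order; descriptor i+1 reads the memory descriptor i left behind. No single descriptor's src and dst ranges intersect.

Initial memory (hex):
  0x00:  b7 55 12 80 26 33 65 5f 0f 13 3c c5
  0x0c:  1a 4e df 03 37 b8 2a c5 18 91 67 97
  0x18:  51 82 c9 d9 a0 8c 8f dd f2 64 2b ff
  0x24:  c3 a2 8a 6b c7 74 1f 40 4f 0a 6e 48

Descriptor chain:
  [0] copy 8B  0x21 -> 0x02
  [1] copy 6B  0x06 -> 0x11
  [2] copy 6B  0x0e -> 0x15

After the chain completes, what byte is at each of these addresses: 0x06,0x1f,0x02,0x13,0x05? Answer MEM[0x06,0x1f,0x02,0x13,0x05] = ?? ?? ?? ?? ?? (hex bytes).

D0: mem[0x02..0x09] <- [64 2b ff c3 a2 8a 6b c7]
D1: mem[0x11..0x16] <- [a2 8a 6b c7 3c c5]
D2: mem[0x15..0x1a] <- [df 03 37 a2 8a 6b]
query mem[0x06]=0xa2, mem[0x1f]=0xdd, mem[0x02]=0x64, mem[0x13]=0x6b, mem[0x05]=0xc3

MEM[0x06,0x1f,0x02,0x13,0x05] = a2 dd 64 6b c3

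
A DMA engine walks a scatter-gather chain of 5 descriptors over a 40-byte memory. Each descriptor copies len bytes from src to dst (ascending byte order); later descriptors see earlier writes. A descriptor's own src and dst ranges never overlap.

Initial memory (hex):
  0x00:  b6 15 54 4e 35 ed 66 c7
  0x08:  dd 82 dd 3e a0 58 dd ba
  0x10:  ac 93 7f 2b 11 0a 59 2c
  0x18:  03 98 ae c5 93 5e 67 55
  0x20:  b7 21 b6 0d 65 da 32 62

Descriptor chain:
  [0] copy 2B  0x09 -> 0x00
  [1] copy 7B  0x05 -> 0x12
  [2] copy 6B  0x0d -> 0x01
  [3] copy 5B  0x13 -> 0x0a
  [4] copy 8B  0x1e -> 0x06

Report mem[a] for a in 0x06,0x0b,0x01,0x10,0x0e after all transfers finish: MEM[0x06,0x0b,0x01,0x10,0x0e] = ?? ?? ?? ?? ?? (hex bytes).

[0] 0x09->0x00 len=2 : 82 dd
[1] 0x05->0x12 len=7 : ed 66 c7 dd 82 dd 3e
[2] 0x0d->0x01 len=6 : 58 dd ba ac 93 ed
[3] 0x13->0x0a len=5 : 66 c7 dd 82 dd
[4] 0x1e->0x06 len=8 : 67 55 b7 21 b6 0d 65 da
query mem[0x06]=0x67, mem[0x0b]=0x0d, mem[0x01]=0x58, mem[0x10]=0xac, mem[0x0e]=0xdd

MEM[0x06,0x0b,0x01,0x10,0x0e] = 67 0d 58 ac dd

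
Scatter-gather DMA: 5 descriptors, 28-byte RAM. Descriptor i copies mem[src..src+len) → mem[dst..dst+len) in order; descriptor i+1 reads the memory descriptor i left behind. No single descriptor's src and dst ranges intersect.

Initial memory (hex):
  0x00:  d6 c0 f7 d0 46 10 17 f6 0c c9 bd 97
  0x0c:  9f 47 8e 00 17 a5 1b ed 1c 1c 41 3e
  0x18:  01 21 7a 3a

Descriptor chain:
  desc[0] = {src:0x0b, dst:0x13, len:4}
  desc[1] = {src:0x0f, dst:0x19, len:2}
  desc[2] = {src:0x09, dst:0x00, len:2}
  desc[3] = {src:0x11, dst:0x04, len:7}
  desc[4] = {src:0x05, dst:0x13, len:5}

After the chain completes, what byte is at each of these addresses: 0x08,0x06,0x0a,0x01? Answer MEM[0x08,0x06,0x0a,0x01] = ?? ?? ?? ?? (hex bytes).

[0] 0x0b->0x13 len=4 : 97 9f 47 8e
[1] 0x0f->0x19 len=2 : 00 17
[2] 0x09->0x00 len=2 : c9 bd
[3] 0x11->0x04 len=7 : a5 1b 97 9f 47 8e 3e
[4] 0x05->0x13 len=5 : 1b 97 9f 47 8e
query mem[0x08]=0x47, mem[0x06]=0x97, mem[0x0a]=0x3e, mem[0x01]=0xbd

MEM[0x08,0x06,0x0a,0x01] = 47 97 3e bd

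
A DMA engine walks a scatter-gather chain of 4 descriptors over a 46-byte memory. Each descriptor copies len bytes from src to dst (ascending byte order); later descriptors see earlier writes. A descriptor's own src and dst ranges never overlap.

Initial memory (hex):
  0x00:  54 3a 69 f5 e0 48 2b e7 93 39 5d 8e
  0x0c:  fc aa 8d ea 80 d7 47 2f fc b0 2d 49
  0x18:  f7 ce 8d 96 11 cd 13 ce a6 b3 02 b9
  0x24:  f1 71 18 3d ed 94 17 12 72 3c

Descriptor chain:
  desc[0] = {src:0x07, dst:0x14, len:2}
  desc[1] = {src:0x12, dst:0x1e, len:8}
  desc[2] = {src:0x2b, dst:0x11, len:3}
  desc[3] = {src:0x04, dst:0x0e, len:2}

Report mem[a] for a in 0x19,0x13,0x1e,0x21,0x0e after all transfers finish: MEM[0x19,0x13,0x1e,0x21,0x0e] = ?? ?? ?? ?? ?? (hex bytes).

D0: mem[0x14..0x15] <- [e7 93]
D1: mem[0x1e..0x25] <- [47 2f e7 93 2d 49 f7 ce]
D2: mem[0x11..0x13] <- [12 72 3c]
D3: mem[0x0e..0x0f] <- [e0 48]
query mem[0x19]=0xce, mem[0x13]=0x3c, mem[0x1e]=0x47, mem[0x21]=0x93, mem[0x0e]=0xe0

MEM[0x19,0x13,0x1e,0x21,0x0e] = ce 3c 47 93 e0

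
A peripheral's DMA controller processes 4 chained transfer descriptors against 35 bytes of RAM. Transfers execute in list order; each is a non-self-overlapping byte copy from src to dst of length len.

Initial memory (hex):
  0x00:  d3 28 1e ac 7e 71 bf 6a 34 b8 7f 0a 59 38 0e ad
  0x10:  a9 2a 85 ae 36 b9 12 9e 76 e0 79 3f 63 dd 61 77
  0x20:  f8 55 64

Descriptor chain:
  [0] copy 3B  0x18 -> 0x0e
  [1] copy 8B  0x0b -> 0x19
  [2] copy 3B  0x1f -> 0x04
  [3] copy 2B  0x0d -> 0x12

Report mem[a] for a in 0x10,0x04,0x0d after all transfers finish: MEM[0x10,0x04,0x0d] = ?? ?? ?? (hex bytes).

[0] 0x18->0x0e len=3 : 76 e0 79
[1] 0x0b->0x19 len=8 : 0a 59 38 76 e0 79 2a 85
[2] 0x1f->0x04 len=3 : 2a 85 55
[3] 0x0d->0x12 len=2 : 38 76
query mem[0x10]=0x79, mem[0x04]=0x2a, mem[0x0d]=0x38

MEM[0x10,0x04,0x0d] = 79 2a 38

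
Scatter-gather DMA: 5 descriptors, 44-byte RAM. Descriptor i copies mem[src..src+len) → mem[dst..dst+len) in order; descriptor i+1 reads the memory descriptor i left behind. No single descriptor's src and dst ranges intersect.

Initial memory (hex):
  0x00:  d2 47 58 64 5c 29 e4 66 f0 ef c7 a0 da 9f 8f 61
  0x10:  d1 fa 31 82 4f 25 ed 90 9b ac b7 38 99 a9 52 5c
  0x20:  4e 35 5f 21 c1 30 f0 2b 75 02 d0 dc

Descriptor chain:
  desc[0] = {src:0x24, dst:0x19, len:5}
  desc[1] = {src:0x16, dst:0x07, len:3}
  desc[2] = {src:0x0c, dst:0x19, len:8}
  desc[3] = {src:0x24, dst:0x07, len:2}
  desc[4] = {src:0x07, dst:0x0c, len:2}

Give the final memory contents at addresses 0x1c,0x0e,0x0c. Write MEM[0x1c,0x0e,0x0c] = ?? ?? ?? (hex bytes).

#0 dst[0x19+5] := {0xc1,0x30,0xf0,0x2b,0x75}
#1 dst[0x07+3] := {0xed,0x90,0x9b}
#2 dst[0x19+8] := {0xda,0x9f,0x8f,0x61,0xd1,0xfa,0x31,0x82}
#3 dst[0x07+2] := {0xc1,0x30}
#4 dst[0x0c+2] := {0xc1,0x30}
query mem[0x1c]=0x61, mem[0x0e]=0x8f, mem[0x0c]=0xc1

MEM[0x1c,0x0e,0x0c] = 61 8f c1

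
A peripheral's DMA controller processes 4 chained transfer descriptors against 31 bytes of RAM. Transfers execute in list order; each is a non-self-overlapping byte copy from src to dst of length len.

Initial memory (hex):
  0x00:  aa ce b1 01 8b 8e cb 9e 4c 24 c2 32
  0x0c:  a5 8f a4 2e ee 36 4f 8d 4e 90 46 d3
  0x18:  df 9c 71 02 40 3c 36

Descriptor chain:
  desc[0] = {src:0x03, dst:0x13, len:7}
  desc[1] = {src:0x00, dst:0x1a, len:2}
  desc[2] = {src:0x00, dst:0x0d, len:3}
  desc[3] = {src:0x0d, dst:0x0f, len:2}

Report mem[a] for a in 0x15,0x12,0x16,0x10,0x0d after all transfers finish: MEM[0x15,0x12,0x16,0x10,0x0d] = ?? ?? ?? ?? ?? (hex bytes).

MEM[0x15,0x12,0x16,0x10,0x0d] = 8e 4f cb ce aa

[0] 0x03->0x13 len=7 : 01 8b 8e cb 9e 4c 24
[1] 0x00->0x1a len=2 : aa ce
[2] 0x00->0x0d len=3 : aa ce b1
[3] 0x0d->0x0f len=2 : aa ce
query mem[0x15]=0x8e, mem[0x12]=0x4f, mem[0x16]=0xcb, mem[0x10]=0xce, mem[0x0d]=0xaa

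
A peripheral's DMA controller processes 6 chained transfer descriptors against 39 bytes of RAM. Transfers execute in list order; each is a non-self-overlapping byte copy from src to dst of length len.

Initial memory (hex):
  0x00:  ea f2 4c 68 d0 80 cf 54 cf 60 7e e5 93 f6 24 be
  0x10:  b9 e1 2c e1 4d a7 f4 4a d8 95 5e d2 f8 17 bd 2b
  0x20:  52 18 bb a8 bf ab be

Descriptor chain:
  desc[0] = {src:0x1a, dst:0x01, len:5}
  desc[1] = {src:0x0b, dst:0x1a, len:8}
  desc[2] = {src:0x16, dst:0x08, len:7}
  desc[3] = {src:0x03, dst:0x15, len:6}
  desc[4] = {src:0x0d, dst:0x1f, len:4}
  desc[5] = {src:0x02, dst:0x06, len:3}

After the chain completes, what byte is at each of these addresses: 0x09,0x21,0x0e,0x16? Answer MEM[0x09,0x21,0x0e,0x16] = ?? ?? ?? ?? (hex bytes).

MEM[0x09,0x21,0x0e,0x16] = 4a be f6 17

D0: mem[0x01..0x05] <- [5e d2 f8 17 bd]
D1: mem[0x1a..0x21] <- [e5 93 f6 24 be b9 e1 2c]
D2: mem[0x08..0x0e] <- [f4 4a d8 95 e5 93 f6]
D3: mem[0x15..0x1a] <- [f8 17 bd cf 54 f4]
D4: mem[0x1f..0x22] <- [93 f6 be b9]
D5: mem[0x06..0x08] <- [d2 f8 17]
query mem[0x09]=0x4a, mem[0x21]=0xbe, mem[0x0e]=0xf6, mem[0x16]=0x17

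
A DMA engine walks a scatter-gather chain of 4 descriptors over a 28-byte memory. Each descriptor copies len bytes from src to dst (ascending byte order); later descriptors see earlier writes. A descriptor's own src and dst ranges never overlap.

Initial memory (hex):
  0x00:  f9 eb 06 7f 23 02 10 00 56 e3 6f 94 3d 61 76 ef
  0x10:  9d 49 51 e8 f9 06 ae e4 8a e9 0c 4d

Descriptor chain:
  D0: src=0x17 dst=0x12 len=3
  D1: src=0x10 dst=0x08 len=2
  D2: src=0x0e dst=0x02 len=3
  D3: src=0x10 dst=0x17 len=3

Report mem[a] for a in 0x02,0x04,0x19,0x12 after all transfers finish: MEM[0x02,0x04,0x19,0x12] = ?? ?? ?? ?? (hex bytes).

MEM[0x02,0x04,0x19,0x12] = 76 9d e4 e4

D0: mem[0x12..0x14] <- [e4 8a e9]
D1: mem[0x08..0x09] <- [9d 49]
D2: mem[0x02..0x04] <- [76 ef 9d]
D3: mem[0x17..0x19] <- [9d 49 e4]
query mem[0x02]=0x76, mem[0x04]=0x9d, mem[0x19]=0xe4, mem[0x12]=0xe4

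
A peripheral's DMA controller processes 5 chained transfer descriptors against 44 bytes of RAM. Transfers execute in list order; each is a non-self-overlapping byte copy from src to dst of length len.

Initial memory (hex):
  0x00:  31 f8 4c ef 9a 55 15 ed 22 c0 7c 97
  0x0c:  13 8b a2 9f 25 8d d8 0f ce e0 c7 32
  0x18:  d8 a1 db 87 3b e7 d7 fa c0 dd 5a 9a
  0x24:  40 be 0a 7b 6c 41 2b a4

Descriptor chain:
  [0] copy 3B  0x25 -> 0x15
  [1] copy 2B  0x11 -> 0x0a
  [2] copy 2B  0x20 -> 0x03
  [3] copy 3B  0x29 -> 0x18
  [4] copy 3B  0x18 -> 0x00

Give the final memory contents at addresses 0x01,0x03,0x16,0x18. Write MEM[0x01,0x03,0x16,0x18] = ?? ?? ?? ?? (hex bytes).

MEM[0x01,0x03,0x16,0x18] = 2b c0 0a 41

[0] 0x25->0x15 len=3 : be 0a 7b
[1] 0x11->0x0a len=2 : 8d d8
[2] 0x20->0x03 len=2 : c0 dd
[3] 0x29->0x18 len=3 : 41 2b a4
[4] 0x18->0x00 len=3 : 41 2b a4
query mem[0x01]=0x2b, mem[0x03]=0xc0, mem[0x16]=0x0a, mem[0x18]=0x41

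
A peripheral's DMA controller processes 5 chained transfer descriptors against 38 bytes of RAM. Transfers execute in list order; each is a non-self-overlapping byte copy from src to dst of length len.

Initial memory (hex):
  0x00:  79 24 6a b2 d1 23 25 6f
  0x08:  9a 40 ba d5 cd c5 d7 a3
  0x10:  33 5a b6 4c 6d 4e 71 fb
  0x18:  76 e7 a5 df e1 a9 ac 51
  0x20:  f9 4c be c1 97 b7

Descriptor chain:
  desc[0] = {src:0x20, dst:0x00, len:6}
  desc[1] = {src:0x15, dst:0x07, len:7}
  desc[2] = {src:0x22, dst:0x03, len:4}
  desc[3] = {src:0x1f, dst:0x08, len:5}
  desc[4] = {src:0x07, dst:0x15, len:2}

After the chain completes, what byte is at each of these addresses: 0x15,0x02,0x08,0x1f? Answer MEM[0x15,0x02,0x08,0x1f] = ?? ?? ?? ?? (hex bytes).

MEM[0x15,0x02,0x08,0x1f] = 4e be 51 51

D0: mem[0x00..0x05] <- [f9 4c be c1 97 b7]
D1: mem[0x07..0x0d] <- [4e 71 fb 76 e7 a5 df]
D2: mem[0x03..0x06] <- [be c1 97 b7]
D3: mem[0x08..0x0c] <- [51 f9 4c be c1]
D4: mem[0x15..0x16] <- [4e 51]
query mem[0x15]=0x4e, mem[0x02]=0xbe, mem[0x08]=0x51, mem[0x1f]=0x51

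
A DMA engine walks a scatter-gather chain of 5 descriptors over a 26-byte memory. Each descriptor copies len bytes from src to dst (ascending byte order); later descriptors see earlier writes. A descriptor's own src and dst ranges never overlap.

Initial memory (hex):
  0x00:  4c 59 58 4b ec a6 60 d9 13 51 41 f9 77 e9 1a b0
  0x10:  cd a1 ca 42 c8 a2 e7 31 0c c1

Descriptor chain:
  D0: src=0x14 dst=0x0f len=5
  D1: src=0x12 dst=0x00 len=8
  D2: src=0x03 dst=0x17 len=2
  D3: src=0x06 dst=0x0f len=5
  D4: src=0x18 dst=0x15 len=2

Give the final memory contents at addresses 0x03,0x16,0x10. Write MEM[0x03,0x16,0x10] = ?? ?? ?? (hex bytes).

[0] 0x14->0x0f len=5 : c8 a2 e7 31 0c
[1] 0x12->0x00 len=8 : 31 0c c8 a2 e7 31 0c c1
[2] 0x03->0x17 len=2 : a2 e7
[3] 0x06->0x0f len=5 : 0c c1 13 51 41
[4] 0x18->0x15 len=2 : e7 c1
query mem[0x03]=0xa2, mem[0x16]=0xc1, mem[0x10]=0xc1

MEM[0x03,0x16,0x10] = a2 c1 c1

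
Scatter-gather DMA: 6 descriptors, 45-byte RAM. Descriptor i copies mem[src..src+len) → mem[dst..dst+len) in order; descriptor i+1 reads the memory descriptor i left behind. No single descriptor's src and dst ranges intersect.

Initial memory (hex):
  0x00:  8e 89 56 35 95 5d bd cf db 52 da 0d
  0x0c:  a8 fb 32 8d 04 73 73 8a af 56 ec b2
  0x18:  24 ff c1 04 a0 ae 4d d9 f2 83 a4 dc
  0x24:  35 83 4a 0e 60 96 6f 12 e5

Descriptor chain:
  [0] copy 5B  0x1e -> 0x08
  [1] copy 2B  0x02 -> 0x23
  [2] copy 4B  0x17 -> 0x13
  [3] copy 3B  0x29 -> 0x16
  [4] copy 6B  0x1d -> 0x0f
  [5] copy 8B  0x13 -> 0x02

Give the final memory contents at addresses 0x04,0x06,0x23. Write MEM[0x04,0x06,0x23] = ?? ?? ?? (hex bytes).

MEM[0x04,0x06,0x23] = ff 6f 56

  after D0: wrote 5B at 0x08 = 4dd9f283a4
  after D1: wrote 2B at 0x23 = 5635
  after D2: wrote 4B at 0x13 = b224ffc1
  after D3: wrote 3B at 0x16 = 966f12
  after D4: wrote 6B at 0x0f = ae4dd9f283a4
  after D5: wrote 8B at 0x02 = 83a4ff966f12ffc1
query mem[0x04]=0xff, mem[0x06]=0x6f, mem[0x23]=0x56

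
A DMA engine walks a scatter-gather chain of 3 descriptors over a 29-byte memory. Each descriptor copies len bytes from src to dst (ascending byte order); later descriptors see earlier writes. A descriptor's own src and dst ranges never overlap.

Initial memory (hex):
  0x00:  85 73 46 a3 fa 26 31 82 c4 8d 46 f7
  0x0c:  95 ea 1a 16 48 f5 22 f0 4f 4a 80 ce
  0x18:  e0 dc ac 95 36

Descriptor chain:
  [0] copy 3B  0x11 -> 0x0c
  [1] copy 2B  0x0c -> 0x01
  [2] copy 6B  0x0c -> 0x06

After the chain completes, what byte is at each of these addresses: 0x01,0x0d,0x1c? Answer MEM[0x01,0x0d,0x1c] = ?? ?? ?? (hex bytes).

D0: mem[0x0c..0x0e] <- [f5 22 f0]
D1: mem[0x01..0x02] <- [f5 22]
D2: mem[0x06..0x0b] <- [f5 22 f0 16 48 f5]
query mem[0x01]=0xf5, mem[0x0d]=0x22, mem[0x1c]=0x36

MEM[0x01,0x0d,0x1c] = f5 22 36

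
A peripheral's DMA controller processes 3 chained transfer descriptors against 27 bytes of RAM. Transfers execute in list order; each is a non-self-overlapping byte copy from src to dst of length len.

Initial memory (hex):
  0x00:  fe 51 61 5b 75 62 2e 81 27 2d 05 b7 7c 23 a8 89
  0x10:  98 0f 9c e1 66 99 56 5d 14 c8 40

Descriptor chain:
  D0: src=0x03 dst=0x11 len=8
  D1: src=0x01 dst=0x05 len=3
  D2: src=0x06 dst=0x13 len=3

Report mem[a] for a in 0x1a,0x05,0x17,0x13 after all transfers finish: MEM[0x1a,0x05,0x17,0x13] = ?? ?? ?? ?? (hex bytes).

#0 dst[0x11+8] := {0x5b,0x75,0x62,0x2e,0x81,0x27,0x2d,0x05}
#1 dst[0x05+3] := {0x51,0x61,0x5b}
#2 dst[0x13+3] := {0x61,0x5b,0x27}
query mem[0x1a]=0x40, mem[0x05]=0x51, mem[0x17]=0x2d, mem[0x13]=0x61

MEM[0x1a,0x05,0x17,0x13] = 40 51 2d 61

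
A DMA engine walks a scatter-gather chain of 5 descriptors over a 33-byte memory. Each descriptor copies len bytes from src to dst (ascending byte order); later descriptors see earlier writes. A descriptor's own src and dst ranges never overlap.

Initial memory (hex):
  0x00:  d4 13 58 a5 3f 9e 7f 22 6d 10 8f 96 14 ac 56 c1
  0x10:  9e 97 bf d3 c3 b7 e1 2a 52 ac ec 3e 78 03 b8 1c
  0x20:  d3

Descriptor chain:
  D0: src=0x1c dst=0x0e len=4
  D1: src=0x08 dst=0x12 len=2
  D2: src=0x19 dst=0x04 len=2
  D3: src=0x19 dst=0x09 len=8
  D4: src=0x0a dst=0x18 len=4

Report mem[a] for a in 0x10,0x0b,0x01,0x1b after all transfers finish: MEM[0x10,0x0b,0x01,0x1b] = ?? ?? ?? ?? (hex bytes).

MEM[0x10,0x0b,0x01,0x1b] = d3 3e 13 03

  after D0: wrote 4B at 0x0e = 7803b81c
  after D1: wrote 2B at 0x12 = 6d10
  after D2: wrote 2B at 0x04 = acec
  after D3: wrote 8B at 0x09 = acec3e7803b81cd3
  after D4: wrote 4B at 0x18 = ec3e7803
query mem[0x10]=0xd3, mem[0x0b]=0x3e, mem[0x01]=0x13, mem[0x1b]=0x03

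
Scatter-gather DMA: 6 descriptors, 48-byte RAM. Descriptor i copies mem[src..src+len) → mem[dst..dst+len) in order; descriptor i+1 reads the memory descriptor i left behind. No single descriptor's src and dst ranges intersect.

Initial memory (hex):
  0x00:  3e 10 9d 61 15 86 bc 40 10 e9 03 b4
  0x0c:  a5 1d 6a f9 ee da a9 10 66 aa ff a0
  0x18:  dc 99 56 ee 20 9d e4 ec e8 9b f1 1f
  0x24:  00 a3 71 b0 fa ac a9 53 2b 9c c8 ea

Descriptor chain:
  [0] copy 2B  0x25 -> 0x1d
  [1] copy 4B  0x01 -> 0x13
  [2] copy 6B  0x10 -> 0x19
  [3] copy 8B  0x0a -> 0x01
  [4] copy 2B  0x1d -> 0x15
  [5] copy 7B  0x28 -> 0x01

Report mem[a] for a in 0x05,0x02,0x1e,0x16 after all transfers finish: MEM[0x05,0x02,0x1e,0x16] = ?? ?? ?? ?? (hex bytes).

#0 dst[0x1d+2] := {0xa3,0x71}
#1 dst[0x13+4] := {0x10,0x9d,0x61,0x15}
#2 dst[0x19+6] := {0xee,0xda,0xa9,0x10,0x9d,0x61}
#3 dst[0x01+8] := {0x03,0xb4,0xa5,0x1d,0x6a,0xf9,0xee,0xda}
#4 dst[0x15+2] := {0x9d,0x61}
#5 dst[0x01+7] := {0xfa,0xac,0xa9,0x53,0x2b,0x9c,0xc8}
query mem[0x05]=0x2b, mem[0x02]=0xac, mem[0x1e]=0x61, mem[0x16]=0x61

MEM[0x05,0x02,0x1e,0x16] = 2b ac 61 61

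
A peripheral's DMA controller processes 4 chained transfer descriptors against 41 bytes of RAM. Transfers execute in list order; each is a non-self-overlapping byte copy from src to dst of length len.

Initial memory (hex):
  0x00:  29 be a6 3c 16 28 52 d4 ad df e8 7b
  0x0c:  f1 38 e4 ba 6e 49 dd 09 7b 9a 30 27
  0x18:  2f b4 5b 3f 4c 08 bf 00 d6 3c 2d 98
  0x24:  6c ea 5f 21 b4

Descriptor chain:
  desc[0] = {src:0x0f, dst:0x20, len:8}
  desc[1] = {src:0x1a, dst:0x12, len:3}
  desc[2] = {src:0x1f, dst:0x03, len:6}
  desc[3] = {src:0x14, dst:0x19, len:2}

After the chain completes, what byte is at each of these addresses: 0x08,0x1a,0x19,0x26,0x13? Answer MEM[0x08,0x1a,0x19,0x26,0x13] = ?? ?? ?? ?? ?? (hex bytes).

D0: mem[0x20..0x27] <- [ba 6e 49 dd 09 7b 9a 30]
D1: mem[0x12..0x14] <- [5b 3f 4c]
D2: mem[0x03..0x08] <- [00 ba 6e 49 dd 09]
D3: mem[0x19..0x1a] <- [4c 9a]
query mem[0x08]=0x09, mem[0x1a]=0x9a, mem[0x19]=0x4c, mem[0x26]=0x9a, mem[0x13]=0x3f

MEM[0x08,0x1a,0x19,0x26,0x13] = 09 9a 4c 9a 3f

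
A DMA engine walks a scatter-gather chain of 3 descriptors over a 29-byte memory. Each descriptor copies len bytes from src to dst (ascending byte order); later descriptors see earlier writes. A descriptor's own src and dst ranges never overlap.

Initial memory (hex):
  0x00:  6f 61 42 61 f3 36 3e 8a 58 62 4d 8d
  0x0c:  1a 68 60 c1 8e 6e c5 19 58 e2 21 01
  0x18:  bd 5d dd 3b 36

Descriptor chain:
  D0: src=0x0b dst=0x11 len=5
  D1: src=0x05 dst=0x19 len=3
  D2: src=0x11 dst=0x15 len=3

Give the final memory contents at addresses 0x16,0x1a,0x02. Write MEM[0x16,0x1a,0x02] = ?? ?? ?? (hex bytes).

MEM[0x16,0x1a,0x02] = 1a 3e 42

#0 dst[0x11+5] := {0x8d,0x1a,0x68,0x60,0xc1}
#1 dst[0x19+3] := {0x36,0x3e,0x8a}
#2 dst[0x15+3] := {0x8d,0x1a,0x68}
query mem[0x16]=0x1a, mem[0x1a]=0x3e, mem[0x02]=0x42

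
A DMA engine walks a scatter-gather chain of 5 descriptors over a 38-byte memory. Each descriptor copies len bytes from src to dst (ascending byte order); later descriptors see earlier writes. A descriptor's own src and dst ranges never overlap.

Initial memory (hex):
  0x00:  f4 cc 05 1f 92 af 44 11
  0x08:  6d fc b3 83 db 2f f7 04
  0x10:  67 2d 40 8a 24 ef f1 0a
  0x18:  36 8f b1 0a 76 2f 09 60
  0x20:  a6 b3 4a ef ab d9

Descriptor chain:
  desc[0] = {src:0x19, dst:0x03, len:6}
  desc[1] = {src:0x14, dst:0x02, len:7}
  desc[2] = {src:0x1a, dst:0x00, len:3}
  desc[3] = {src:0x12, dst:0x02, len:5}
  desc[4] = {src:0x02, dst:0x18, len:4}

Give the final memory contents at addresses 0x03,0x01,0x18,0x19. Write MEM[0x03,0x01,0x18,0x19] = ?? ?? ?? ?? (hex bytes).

MEM[0x03,0x01,0x18,0x19] = 8a 0a 40 8a

  after D0: wrote 6B at 0x03 = 8fb10a762f09
  after D1: wrote 7B at 0x02 = 24eff10a368fb1
  after D2: wrote 3B at 0x00 = b10a76
  after D3: wrote 5B at 0x02 = 408a24eff1
  after D4: wrote 4B at 0x18 = 408a24ef
query mem[0x03]=0x8a, mem[0x01]=0x0a, mem[0x18]=0x40, mem[0x19]=0x8a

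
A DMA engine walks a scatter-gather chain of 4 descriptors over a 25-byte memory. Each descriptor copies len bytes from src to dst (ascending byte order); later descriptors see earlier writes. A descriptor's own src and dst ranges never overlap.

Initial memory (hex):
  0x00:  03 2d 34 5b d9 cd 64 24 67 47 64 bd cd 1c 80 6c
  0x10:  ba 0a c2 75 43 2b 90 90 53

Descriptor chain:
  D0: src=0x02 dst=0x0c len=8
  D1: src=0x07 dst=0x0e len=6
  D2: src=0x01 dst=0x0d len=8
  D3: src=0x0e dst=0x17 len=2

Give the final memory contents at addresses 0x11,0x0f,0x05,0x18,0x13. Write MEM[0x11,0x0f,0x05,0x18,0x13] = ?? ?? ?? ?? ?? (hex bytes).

D0: mem[0x0c..0x13] <- [34 5b d9 cd 64 24 67 47]
D1: mem[0x0e..0x13] <- [24 67 47 64 bd 34]
D2: mem[0x0d..0x14] <- [2d 34 5b d9 cd 64 24 67]
D3: mem[0x17..0x18] <- [34 5b]
query mem[0x11]=0xcd, mem[0x0f]=0x5b, mem[0x05]=0xcd, mem[0x18]=0x5b, mem[0x13]=0x24

MEM[0x11,0x0f,0x05,0x18,0x13] = cd 5b cd 5b 24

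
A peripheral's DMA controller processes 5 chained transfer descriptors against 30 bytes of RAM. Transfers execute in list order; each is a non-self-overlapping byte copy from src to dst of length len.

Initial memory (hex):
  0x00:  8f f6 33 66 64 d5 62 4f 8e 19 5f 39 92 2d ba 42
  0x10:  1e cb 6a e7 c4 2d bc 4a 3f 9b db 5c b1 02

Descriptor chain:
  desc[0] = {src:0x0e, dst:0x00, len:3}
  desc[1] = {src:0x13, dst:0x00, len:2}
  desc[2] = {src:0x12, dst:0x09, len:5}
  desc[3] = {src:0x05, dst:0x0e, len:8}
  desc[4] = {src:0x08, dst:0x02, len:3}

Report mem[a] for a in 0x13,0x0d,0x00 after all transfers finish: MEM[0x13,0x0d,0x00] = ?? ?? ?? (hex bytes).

MEM[0x13,0x0d,0x00] = e7 bc e7

#0 dst[0x00+3] := {0xba,0x42,0x1e}
#1 dst[0x00+2] := {0xe7,0xc4}
#2 dst[0x09+5] := {0x6a,0xe7,0xc4,0x2d,0xbc}
#3 dst[0x0e+8] := {0xd5,0x62,0x4f,0x8e,0x6a,0xe7,0xc4,0x2d}
#4 dst[0x02+3] := {0x8e,0x6a,0xe7}
query mem[0x13]=0xe7, mem[0x0d]=0xbc, mem[0x00]=0xe7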